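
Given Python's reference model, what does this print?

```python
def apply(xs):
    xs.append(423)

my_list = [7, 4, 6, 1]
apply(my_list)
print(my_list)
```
[7, 4, 6, 1, 423]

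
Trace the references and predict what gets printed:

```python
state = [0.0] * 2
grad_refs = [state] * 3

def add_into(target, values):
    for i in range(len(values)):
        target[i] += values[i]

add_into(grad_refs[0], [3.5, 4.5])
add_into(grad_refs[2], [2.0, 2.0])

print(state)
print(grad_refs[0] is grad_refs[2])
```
[5.5, 6.5]
True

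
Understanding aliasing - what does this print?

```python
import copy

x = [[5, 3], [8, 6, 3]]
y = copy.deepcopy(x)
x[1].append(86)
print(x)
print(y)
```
[[5, 3], [8, 6, 3, 86]]
[[5, 3], [8, 6, 3]]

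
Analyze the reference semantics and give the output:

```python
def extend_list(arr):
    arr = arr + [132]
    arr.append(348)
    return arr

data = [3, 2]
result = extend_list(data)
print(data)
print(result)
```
[3, 2]
[3, 2, 132, 348]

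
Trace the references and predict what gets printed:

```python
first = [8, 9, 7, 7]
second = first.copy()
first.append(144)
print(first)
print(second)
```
[8, 9, 7, 7, 144]
[8, 9, 7, 7]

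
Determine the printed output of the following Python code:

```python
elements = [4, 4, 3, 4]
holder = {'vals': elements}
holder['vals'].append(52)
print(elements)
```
[4, 4, 3, 4, 52]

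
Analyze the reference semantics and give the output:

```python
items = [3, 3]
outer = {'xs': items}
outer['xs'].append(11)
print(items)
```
[3, 3, 11]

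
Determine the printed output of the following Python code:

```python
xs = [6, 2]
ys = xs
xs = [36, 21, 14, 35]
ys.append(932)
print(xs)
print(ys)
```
[36, 21, 14, 35]
[6, 2, 932]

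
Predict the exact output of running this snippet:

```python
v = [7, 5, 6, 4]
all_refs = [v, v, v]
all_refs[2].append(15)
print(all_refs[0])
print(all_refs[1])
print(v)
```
[7, 5, 6, 4, 15]
[7, 5, 6, 4, 15]
[7, 5, 6, 4, 15]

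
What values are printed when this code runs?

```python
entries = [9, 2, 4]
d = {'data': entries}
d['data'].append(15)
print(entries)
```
[9, 2, 4, 15]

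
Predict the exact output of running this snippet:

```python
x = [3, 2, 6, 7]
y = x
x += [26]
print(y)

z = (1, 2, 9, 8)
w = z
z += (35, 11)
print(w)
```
[3, 2, 6, 7, 26]
(1, 2, 9, 8)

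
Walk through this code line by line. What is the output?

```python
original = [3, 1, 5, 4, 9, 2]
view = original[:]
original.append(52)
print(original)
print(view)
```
[3, 1, 5, 4, 9, 2, 52]
[3, 1, 5, 4, 9, 2]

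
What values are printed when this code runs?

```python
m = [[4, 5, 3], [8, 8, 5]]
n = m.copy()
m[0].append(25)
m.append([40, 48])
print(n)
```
[[4, 5, 3, 25], [8, 8, 5]]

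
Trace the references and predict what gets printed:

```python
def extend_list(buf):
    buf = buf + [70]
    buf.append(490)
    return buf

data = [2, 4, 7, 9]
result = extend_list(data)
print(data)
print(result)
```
[2, 4, 7, 9]
[2, 4, 7, 9, 70, 490]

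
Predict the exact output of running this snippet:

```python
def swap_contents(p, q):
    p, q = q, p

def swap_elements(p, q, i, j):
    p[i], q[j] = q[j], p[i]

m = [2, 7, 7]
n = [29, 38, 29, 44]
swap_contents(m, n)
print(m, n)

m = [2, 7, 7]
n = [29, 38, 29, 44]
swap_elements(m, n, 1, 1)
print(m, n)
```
[2, 7, 7] [29, 38, 29, 44]
[2, 38, 7] [29, 7, 29, 44]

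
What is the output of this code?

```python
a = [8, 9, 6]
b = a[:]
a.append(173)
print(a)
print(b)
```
[8, 9, 6, 173]
[8, 9, 6]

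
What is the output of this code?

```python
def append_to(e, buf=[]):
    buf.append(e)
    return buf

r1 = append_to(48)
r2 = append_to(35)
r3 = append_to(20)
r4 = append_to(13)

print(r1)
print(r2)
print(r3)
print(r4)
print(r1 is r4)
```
[48, 35, 20, 13]
[48, 35, 20, 13]
[48, 35, 20, 13]
[48, 35, 20, 13]
True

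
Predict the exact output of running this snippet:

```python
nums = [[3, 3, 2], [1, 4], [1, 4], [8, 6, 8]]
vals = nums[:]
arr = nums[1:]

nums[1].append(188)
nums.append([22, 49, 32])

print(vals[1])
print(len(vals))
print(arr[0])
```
[1, 4, 188]
4
[1, 4, 188]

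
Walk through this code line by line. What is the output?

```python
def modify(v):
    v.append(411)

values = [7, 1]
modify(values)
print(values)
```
[7, 1, 411]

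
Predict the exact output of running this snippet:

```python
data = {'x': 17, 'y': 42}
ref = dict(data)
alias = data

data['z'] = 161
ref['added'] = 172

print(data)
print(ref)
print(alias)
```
{'x': 17, 'y': 42, 'z': 161}
{'x': 17, 'y': 42, 'added': 172}
{'x': 17, 'y': 42, 'z': 161}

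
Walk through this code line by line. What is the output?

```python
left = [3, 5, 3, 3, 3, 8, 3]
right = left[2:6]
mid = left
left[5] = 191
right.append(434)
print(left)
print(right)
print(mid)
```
[3, 5, 3, 3, 3, 191, 3]
[3, 3, 3, 8, 434]
[3, 5, 3, 3, 3, 191, 3]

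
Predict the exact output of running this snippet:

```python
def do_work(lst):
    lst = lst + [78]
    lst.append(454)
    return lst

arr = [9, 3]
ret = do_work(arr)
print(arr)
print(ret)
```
[9, 3]
[9, 3, 78, 454]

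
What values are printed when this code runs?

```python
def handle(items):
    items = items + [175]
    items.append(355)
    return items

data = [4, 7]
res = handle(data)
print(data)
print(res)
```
[4, 7]
[4, 7, 175, 355]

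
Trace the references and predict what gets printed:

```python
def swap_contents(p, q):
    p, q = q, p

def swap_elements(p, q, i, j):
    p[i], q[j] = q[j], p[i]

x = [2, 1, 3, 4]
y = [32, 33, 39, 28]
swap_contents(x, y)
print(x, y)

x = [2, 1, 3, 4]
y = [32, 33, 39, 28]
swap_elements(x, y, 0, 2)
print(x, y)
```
[2, 1, 3, 4] [32, 33, 39, 28]
[39, 1, 3, 4] [32, 33, 2, 28]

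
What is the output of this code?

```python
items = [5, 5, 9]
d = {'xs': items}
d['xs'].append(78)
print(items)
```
[5, 5, 9, 78]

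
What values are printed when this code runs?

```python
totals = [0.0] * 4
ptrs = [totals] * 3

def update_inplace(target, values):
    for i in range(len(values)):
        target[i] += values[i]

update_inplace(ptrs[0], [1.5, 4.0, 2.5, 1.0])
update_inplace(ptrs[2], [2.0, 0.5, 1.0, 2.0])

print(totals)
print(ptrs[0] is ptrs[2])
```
[3.5, 4.5, 3.5, 3.0]
True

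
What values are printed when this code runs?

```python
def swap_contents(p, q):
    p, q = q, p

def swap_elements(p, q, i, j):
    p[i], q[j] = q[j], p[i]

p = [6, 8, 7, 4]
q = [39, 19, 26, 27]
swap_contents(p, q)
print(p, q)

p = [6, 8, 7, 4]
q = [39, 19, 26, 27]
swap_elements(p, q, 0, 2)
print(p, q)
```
[6, 8, 7, 4] [39, 19, 26, 27]
[26, 8, 7, 4] [39, 19, 6, 27]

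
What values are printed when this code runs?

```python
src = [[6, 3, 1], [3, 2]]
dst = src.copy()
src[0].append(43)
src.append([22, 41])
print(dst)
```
[[6, 3, 1, 43], [3, 2]]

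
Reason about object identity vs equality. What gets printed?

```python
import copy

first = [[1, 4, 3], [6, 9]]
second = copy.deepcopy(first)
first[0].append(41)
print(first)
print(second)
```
[[1, 4, 3, 41], [6, 9]]
[[1, 4, 3], [6, 9]]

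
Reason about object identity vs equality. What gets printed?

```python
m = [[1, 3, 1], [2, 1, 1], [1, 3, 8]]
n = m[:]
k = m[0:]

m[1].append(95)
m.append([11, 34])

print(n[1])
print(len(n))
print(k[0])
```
[2, 1, 1, 95]
3
[1, 3, 1]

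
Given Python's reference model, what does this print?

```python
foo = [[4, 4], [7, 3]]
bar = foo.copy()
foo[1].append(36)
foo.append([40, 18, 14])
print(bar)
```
[[4, 4], [7, 3, 36]]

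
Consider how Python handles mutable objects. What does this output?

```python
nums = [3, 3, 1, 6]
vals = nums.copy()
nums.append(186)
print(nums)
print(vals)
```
[3, 3, 1, 6, 186]
[3, 3, 1, 6]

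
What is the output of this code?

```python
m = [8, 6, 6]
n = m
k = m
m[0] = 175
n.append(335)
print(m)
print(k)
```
[175, 6, 6, 335]
[175, 6, 6, 335]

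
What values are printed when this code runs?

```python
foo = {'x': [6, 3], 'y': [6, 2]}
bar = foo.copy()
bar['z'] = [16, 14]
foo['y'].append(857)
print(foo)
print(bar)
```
{'x': [6, 3], 'y': [6, 2, 857]}
{'x': [6, 3], 'y': [6, 2, 857], 'z': [16, 14]}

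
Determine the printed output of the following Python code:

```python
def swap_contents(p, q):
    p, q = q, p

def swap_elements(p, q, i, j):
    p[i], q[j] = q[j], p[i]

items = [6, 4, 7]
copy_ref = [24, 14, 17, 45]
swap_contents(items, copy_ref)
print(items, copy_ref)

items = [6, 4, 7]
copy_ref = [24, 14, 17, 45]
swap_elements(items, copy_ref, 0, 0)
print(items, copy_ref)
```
[6, 4, 7] [24, 14, 17, 45]
[24, 4, 7] [6, 14, 17, 45]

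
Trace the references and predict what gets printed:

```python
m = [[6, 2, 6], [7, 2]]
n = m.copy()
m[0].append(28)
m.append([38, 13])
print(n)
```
[[6, 2, 6, 28], [7, 2]]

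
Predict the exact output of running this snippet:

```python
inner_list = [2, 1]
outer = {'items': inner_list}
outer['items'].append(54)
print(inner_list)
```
[2, 1, 54]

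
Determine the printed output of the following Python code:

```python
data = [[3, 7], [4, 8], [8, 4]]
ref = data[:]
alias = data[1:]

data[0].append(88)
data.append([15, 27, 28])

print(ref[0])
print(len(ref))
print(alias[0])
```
[3, 7, 88]
3
[4, 8]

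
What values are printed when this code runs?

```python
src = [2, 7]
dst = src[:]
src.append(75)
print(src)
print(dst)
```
[2, 7, 75]
[2, 7]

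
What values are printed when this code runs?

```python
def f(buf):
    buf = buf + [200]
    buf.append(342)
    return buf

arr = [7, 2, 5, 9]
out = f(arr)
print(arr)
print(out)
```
[7, 2, 5, 9]
[7, 2, 5, 9, 200, 342]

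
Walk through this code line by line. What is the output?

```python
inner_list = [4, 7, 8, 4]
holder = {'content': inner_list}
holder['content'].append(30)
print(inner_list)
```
[4, 7, 8, 4, 30]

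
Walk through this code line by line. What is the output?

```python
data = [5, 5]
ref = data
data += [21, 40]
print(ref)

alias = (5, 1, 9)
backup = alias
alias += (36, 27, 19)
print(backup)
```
[5, 5, 21, 40]
(5, 1, 9)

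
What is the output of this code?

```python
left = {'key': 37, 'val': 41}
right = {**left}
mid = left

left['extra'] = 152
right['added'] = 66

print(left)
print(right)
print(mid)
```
{'key': 37, 'val': 41, 'extra': 152}
{'key': 37, 'val': 41, 'added': 66}
{'key': 37, 'val': 41, 'extra': 152}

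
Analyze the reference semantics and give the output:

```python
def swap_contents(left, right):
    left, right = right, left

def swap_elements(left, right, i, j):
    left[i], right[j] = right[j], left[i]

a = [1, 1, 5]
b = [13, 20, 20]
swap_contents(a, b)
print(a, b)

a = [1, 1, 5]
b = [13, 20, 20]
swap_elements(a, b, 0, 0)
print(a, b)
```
[1, 1, 5] [13, 20, 20]
[13, 1, 5] [1, 20, 20]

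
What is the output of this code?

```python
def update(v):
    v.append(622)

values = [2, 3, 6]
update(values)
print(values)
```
[2, 3, 6, 622]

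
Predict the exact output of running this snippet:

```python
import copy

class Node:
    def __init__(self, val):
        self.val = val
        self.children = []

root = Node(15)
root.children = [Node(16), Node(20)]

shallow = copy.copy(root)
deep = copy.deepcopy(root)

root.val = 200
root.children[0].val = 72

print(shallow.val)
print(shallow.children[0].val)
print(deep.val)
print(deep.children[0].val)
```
15
72
15
16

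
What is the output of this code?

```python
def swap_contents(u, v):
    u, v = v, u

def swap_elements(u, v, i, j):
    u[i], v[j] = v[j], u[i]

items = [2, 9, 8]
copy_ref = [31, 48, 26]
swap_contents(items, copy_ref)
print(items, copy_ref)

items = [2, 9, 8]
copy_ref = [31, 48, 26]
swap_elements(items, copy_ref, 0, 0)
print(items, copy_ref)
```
[2, 9, 8] [31, 48, 26]
[31, 9, 8] [2, 48, 26]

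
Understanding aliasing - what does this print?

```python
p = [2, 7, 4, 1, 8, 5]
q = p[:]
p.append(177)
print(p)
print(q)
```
[2, 7, 4, 1, 8, 5, 177]
[2, 7, 4, 1, 8, 5]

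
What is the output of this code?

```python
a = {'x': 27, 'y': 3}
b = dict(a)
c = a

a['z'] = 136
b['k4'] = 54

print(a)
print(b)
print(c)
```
{'x': 27, 'y': 3, 'z': 136}
{'x': 27, 'y': 3, 'k4': 54}
{'x': 27, 'y': 3, 'z': 136}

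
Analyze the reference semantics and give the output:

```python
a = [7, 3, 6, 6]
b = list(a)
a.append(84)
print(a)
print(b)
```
[7, 3, 6, 6, 84]
[7, 3, 6, 6]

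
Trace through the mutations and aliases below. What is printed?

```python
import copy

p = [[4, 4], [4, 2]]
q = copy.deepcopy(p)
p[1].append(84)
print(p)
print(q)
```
[[4, 4], [4, 2, 84]]
[[4, 4], [4, 2]]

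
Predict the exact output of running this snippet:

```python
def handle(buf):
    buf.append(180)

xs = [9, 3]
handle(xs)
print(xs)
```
[9, 3, 180]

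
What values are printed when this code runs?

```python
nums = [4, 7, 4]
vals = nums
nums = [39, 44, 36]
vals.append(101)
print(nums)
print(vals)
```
[39, 44, 36]
[4, 7, 4, 101]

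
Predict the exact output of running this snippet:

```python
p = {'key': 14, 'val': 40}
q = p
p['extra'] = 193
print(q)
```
{'key': 14, 'val': 40, 'extra': 193}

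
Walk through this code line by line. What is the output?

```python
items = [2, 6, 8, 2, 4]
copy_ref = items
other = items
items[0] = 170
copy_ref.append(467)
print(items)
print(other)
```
[170, 6, 8, 2, 4, 467]
[170, 6, 8, 2, 4, 467]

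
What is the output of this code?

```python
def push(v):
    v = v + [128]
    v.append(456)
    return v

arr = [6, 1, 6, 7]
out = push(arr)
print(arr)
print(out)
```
[6, 1, 6, 7]
[6, 1, 6, 7, 128, 456]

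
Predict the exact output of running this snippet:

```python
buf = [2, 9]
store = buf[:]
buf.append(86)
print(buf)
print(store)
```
[2, 9, 86]
[2, 9]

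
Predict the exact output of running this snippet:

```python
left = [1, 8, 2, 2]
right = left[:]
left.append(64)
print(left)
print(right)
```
[1, 8, 2, 2, 64]
[1, 8, 2, 2]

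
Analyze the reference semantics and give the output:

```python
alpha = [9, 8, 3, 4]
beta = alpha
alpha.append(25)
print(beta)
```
[9, 8, 3, 4, 25]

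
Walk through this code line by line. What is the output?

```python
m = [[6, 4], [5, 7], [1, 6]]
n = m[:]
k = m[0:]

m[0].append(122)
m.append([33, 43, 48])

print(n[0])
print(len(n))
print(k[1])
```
[6, 4, 122]
3
[5, 7]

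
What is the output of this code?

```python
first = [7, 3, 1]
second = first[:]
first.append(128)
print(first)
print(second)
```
[7, 3, 1, 128]
[7, 3, 1]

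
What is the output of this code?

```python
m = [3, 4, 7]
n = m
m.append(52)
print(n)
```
[3, 4, 7, 52]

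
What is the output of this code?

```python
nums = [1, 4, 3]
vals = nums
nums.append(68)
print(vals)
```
[1, 4, 3, 68]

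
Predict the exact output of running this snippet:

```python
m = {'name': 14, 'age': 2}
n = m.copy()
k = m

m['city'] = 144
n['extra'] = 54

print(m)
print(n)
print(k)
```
{'name': 14, 'age': 2, 'city': 144}
{'name': 14, 'age': 2, 'extra': 54}
{'name': 14, 'age': 2, 'city': 144}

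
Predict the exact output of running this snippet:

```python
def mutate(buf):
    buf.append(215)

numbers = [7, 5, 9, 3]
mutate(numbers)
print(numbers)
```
[7, 5, 9, 3, 215]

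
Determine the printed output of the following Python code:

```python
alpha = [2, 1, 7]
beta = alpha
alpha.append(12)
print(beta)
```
[2, 1, 7, 12]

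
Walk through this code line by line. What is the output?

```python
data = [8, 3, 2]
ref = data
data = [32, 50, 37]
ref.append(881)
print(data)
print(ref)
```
[32, 50, 37]
[8, 3, 2, 881]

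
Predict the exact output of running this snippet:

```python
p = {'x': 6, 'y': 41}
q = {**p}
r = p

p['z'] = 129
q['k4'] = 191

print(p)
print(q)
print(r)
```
{'x': 6, 'y': 41, 'z': 129}
{'x': 6, 'y': 41, 'k4': 191}
{'x': 6, 'y': 41, 'z': 129}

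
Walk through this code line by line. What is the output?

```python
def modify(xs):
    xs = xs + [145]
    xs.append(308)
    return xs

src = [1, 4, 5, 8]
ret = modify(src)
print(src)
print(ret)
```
[1, 4, 5, 8]
[1, 4, 5, 8, 145, 308]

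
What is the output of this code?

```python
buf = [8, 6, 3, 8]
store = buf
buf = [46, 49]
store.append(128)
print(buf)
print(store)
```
[46, 49]
[8, 6, 3, 8, 128]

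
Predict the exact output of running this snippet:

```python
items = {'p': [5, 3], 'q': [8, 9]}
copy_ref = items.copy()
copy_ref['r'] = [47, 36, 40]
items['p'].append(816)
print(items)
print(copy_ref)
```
{'p': [5, 3, 816], 'q': [8, 9]}
{'p': [5, 3, 816], 'q': [8, 9], 'r': [47, 36, 40]}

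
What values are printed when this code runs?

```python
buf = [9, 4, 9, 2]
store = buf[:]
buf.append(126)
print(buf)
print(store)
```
[9, 4, 9, 2, 126]
[9, 4, 9, 2]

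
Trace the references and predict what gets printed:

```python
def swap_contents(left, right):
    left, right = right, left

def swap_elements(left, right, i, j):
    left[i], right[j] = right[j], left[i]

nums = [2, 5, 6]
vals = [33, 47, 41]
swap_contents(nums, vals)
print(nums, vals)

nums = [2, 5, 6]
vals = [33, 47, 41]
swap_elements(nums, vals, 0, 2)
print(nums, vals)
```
[2, 5, 6] [33, 47, 41]
[41, 5, 6] [33, 47, 2]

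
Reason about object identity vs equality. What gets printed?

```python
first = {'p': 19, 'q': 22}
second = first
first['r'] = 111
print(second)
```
{'p': 19, 'q': 22, 'r': 111}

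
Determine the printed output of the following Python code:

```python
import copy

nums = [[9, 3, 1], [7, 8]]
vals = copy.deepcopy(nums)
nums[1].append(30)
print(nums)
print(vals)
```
[[9, 3, 1], [7, 8, 30]]
[[9, 3, 1], [7, 8]]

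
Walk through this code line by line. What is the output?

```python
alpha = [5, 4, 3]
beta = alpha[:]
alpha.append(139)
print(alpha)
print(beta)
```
[5, 4, 3, 139]
[5, 4, 3]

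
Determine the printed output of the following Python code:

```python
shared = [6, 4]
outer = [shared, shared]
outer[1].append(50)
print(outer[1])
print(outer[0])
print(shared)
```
[6, 4, 50]
[6, 4, 50]
[6, 4, 50]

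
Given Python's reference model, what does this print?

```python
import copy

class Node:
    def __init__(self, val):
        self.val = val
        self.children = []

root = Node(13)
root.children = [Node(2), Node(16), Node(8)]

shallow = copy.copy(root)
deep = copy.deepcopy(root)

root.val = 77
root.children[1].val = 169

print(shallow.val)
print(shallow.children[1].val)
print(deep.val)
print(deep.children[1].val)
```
13
169
13
16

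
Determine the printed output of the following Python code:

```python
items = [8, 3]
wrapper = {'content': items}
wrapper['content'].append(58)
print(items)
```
[8, 3, 58]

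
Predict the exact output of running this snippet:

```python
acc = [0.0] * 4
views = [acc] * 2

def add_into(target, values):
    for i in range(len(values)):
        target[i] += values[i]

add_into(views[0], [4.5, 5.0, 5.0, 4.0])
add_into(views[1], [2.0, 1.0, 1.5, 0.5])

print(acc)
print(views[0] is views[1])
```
[6.5, 6.0, 6.5, 4.5]
True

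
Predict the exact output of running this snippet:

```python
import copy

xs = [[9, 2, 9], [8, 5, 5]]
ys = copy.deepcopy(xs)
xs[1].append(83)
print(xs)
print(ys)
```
[[9, 2, 9], [8, 5, 5, 83]]
[[9, 2, 9], [8, 5, 5]]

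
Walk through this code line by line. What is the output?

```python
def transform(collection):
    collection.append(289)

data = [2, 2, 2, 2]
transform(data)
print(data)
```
[2, 2, 2, 2, 289]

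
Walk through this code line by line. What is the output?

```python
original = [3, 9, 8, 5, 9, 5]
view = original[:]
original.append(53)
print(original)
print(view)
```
[3, 9, 8, 5, 9, 5, 53]
[3, 9, 8, 5, 9, 5]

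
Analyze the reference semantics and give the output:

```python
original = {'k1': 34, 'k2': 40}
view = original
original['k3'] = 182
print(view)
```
{'k1': 34, 'k2': 40, 'k3': 182}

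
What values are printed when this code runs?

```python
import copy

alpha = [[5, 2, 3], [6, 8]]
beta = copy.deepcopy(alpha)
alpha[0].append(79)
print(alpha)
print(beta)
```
[[5, 2, 3, 79], [6, 8]]
[[5, 2, 3], [6, 8]]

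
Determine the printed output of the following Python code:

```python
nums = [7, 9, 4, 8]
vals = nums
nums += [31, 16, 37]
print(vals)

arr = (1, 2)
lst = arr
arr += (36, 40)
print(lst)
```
[7, 9, 4, 8, 31, 16, 37]
(1, 2)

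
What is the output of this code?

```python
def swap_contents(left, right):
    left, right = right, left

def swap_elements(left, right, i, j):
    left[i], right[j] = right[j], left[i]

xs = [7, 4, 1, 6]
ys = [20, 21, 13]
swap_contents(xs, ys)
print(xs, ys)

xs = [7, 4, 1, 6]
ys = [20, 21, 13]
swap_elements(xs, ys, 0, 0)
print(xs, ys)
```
[7, 4, 1, 6] [20, 21, 13]
[20, 4, 1, 6] [7, 21, 13]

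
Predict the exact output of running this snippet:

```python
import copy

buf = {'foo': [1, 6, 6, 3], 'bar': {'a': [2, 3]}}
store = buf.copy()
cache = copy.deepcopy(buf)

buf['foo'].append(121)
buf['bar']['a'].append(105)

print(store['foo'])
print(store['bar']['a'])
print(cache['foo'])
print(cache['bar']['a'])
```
[1, 6, 6, 3, 121]
[2, 3, 105]
[1, 6, 6, 3]
[2, 3]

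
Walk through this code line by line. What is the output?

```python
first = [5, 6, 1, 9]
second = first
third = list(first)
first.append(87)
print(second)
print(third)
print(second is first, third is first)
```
[5, 6, 1, 9, 87]
[5, 6, 1, 9]
True False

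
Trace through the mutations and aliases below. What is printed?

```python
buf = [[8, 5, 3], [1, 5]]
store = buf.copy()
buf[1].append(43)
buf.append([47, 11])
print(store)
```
[[8, 5, 3], [1, 5, 43]]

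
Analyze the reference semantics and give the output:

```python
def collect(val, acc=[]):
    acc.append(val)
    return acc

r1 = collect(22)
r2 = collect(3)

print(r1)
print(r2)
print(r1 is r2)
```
[22, 3]
[22, 3]
True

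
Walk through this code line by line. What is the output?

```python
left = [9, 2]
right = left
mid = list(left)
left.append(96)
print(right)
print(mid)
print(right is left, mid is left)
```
[9, 2, 96]
[9, 2]
True False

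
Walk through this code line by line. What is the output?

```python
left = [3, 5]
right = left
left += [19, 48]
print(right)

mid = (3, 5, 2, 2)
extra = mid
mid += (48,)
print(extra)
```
[3, 5, 19, 48]
(3, 5, 2, 2)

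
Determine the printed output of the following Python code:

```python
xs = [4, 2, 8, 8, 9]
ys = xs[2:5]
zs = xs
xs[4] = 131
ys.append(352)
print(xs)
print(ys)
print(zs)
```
[4, 2, 8, 8, 131]
[8, 8, 9, 352]
[4, 2, 8, 8, 131]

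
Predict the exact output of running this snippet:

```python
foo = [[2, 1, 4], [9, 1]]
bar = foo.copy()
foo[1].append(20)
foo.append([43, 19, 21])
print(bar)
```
[[2, 1, 4], [9, 1, 20]]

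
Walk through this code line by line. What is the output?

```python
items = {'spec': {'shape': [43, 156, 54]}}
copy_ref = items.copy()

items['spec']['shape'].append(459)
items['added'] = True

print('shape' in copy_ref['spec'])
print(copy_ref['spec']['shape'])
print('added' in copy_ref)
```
True
[43, 156, 54, 459]
False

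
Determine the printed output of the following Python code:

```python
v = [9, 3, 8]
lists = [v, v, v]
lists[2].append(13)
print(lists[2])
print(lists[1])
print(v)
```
[9, 3, 8, 13]
[9, 3, 8, 13]
[9, 3, 8, 13]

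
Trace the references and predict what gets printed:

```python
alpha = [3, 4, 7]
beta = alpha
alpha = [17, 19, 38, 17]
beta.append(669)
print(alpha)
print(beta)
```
[17, 19, 38, 17]
[3, 4, 7, 669]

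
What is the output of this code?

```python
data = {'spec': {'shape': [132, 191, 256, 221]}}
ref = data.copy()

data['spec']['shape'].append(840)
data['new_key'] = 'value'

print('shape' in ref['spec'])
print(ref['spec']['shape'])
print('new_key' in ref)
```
True
[132, 191, 256, 221, 840]
False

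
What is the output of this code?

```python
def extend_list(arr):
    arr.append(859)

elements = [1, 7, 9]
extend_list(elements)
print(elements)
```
[1, 7, 9, 859]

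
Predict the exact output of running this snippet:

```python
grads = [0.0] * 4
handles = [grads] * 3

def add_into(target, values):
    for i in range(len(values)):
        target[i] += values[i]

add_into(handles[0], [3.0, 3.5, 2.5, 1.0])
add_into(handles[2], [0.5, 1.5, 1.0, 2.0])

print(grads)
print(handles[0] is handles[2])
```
[3.5, 5.0, 3.5, 3.0]
True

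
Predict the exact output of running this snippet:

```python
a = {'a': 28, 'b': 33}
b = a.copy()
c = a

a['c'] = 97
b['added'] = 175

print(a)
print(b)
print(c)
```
{'a': 28, 'b': 33, 'c': 97}
{'a': 28, 'b': 33, 'added': 175}
{'a': 28, 'b': 33, 'c': 97}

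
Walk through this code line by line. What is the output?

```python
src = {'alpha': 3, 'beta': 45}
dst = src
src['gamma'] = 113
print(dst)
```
{'alpha': 3, 'beta': 45, 'gamma': 113}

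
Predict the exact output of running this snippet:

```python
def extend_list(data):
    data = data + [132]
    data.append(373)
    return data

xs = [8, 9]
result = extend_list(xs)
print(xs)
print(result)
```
[8, 9]
[8, 9, 132, 373]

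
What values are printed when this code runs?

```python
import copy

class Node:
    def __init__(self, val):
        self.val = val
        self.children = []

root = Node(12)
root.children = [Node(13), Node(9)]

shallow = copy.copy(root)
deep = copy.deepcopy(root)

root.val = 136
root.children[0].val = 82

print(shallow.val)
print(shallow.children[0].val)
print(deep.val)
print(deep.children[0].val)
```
12
82
12
13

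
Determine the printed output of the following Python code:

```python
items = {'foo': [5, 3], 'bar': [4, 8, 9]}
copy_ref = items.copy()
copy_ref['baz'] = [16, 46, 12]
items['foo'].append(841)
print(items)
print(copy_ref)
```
{'foo': [5, 3, 841], 'bar': [4, 8, 9]}
{'foo': [5, 3, 841], 'bar': [4, 8, 9], 'baz': [16, 46, 12]}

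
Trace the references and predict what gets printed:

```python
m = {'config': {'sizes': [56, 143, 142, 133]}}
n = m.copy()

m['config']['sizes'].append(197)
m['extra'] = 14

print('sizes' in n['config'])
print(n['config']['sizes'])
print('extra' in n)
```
True
[56, 143, 142, 133, 197]
False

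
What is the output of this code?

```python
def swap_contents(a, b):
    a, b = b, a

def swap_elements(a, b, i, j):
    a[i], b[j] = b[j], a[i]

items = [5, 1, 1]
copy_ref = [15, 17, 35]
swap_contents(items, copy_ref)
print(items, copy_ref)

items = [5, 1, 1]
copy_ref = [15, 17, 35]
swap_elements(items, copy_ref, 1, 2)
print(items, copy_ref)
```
[5, 1, 1] [15, 17, 35]
[5, 35, 1] [15, 17, 1]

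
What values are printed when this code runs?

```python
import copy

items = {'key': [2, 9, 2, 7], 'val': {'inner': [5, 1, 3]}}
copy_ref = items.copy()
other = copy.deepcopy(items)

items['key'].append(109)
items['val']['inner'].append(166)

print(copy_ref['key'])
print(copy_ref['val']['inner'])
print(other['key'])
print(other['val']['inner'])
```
[2, 9, 2, 7, 109]
[5, 1, 3, 166]
[2, 9, 2, 7]
[5, 1, 3]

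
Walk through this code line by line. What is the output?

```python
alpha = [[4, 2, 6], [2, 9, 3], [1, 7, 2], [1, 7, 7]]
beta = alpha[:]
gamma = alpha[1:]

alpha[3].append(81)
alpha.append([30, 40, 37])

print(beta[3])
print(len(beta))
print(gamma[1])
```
[1, 7, 7, 81]
4
[1, 7, 2]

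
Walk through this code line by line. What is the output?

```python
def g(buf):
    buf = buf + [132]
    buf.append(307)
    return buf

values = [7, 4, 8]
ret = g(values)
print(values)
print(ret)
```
[7, 4, 8]
[7, 4, 8, 132, 307]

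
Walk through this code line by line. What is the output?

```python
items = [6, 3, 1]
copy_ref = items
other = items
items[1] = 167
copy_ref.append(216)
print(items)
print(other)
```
[6, 167, 1, 216]
[6, 167, 1, 216]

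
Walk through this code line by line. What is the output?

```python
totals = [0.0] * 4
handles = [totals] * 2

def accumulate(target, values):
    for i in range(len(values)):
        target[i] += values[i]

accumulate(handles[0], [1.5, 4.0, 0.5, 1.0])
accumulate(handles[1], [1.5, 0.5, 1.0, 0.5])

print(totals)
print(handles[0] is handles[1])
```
[3.0, 4.5, 1.5, 1.5]
True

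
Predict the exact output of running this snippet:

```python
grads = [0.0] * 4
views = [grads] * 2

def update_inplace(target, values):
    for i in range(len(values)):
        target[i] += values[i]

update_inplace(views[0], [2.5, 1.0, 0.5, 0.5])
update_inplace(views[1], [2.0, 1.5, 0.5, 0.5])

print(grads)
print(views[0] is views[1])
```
[4.5, 2.5, 1.0, 1.0]
True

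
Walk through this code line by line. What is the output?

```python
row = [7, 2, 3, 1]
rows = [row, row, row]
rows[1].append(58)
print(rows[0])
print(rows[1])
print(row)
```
[7, 2, 3, 1, 58]
[7, 2, 3, 1, 58]
[7, 2, 3, 1, 58]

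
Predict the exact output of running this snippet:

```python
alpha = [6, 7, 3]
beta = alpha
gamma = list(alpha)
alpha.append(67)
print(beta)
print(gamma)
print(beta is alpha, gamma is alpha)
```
[6, 7, 3, 67]
[6, 7, 3]
True False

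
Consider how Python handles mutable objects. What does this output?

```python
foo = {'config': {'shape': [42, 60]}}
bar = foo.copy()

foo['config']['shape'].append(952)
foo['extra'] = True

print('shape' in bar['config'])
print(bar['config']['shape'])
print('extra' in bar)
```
True
[42, 60, 952]
False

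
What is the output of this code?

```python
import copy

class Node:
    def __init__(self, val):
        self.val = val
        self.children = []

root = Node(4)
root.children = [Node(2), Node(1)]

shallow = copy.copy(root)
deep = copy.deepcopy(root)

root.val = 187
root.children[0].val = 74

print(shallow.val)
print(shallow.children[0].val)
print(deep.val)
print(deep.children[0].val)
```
4
74
4
2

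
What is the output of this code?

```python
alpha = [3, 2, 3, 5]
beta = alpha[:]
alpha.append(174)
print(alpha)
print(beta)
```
[3, 2, 3, 5, 174]
[3, 2, 3, 5]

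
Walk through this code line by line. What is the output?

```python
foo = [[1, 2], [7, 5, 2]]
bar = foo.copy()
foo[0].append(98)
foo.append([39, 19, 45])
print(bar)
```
[[1, 2, 98], [7, 5, 2]]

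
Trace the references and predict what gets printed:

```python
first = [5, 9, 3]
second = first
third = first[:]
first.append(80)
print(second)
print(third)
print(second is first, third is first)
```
[5, 9, 3, 80]
[5, 9, 3]
True False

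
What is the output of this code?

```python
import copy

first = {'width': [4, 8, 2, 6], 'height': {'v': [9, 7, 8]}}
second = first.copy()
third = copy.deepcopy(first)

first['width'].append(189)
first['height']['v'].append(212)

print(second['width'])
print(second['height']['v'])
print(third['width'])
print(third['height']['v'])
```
[4, 8, 2, 6, 189]
[9, 7, 8, 212]
[4, 8, 2, 6]
[9, 7, 8]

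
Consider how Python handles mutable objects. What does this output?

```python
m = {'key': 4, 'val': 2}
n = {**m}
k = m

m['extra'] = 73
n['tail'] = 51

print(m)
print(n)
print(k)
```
{'key': 4, 'val': 2, 'extra': 73}
{'key': 4, 'val': 2, 'tail': 51}
{'key': 4, 'val': 2, 'extra': 73}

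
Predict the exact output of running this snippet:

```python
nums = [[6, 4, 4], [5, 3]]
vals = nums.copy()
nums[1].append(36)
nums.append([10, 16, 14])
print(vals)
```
[[6, 4, 4], [5, 3, 36]]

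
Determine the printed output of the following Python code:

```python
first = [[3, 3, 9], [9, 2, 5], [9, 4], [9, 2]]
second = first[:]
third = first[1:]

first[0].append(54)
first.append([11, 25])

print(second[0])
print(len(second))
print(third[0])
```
[3, 3, 9, 54]
4
[9, 2, 5]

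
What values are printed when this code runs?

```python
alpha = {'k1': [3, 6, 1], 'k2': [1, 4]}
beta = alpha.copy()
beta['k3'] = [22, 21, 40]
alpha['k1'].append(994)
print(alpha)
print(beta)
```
{'k1': [3, 6, 1, 994], 'k2': [1, 4]}
{'k1': [3, 6, 1, 994], 'k2': [1, 4], 'k3': [22, 21, 40]}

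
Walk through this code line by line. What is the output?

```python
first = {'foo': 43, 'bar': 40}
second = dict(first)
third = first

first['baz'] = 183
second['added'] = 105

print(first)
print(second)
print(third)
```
{'foo': 43, 'bar': 40, 'baz': 183}
{'foo': 43, 'bar': 40, 'added': 105}
{'foo': 43, 'bar': 40, 'baz': 183}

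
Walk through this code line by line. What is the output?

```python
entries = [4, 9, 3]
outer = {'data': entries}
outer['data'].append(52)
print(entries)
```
[4, 9, 3, 52]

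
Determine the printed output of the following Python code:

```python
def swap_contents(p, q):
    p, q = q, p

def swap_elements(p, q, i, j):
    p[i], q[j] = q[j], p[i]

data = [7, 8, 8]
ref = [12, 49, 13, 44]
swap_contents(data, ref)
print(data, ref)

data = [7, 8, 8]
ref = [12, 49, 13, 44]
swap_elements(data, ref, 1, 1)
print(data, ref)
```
[7, 8, 8] [12, 49, 13, 44]
[7, 49, 8] [12, 8, 13, 44]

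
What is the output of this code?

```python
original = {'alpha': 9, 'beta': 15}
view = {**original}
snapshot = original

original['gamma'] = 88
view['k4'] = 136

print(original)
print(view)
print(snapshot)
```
{'alpha': 9, 'beta': 15, 'gamma': 88}
{'alpha': 9, 'beta': 15, 'k4': 136}
{'alpha': 9, 'beta': 15, 'gamma': 88}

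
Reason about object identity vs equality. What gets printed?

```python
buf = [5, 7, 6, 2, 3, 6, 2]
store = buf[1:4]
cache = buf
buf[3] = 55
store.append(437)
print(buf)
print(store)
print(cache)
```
[5, 7, 6, 55, 3, 6, 2]
[7, 6, 2, 437]
[5, 7, 6, 55, 3, 6, 2]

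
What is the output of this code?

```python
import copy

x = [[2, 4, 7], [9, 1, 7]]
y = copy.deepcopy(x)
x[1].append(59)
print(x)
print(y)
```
[[2, 4, 7], [9, 1, 7, 59]]
[[2, 4, 7], [9, 1, 7]]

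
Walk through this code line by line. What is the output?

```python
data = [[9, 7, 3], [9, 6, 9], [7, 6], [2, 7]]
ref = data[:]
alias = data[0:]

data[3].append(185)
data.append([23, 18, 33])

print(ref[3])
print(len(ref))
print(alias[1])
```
[2, 7, 185]
4
[9, 6, 9]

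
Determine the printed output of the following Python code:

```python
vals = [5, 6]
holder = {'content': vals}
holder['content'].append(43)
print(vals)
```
[5, 6, 43]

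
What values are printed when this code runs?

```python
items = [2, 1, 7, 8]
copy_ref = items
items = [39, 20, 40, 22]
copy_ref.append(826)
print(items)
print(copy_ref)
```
[39, 20, 40, 22]
[2, 1, 7, 8, 826]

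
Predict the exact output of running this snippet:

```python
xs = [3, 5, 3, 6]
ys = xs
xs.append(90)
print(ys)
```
[3, 5, 3, 6, 90]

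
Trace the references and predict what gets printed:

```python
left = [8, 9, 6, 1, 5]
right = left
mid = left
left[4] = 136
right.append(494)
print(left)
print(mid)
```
[8, 9, 6, 1, 136, 494]
[8, 9, 6, 1, 136, 494]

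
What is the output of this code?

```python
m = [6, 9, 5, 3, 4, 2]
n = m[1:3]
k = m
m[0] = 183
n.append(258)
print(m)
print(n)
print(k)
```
[183, 9, 5, 3, 4, 2]
[9, 5, 258]
[183, 9, 5, 3, 4, 2]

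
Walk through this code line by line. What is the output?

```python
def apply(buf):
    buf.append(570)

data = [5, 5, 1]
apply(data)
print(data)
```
[5, 5, 1, 570]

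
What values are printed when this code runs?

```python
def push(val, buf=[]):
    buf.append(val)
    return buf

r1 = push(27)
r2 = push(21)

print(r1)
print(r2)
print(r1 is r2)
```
[27, 21]
[27, 21]
True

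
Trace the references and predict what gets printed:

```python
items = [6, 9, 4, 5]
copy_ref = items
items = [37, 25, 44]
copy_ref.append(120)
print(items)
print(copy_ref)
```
[37, 25, 44]
[6, 9, 4, 5, 120]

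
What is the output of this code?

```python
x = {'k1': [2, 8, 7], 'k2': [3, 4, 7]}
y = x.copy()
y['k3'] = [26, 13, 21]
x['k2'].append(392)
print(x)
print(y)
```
{'k1': [2, 8, 7], 'k2': [3, 4, 7, 392]}
{'k1': [2, 8, 7], 'k2': [3, 4, 7, 392], 'k3': [26, 13, 21]}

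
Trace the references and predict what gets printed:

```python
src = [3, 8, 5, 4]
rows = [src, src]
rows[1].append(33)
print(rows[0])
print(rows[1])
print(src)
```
[3, 8, 5, 4, 33]
[3, 8, 5, 4, 33]
[3, 8, 5, 4, 33]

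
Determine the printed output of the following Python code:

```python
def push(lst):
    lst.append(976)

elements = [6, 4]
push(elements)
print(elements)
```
[6, 4, 976]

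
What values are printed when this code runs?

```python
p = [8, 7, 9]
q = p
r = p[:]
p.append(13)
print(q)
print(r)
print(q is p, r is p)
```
[8, 7, 9, 13]
[8, 7, 9]
True False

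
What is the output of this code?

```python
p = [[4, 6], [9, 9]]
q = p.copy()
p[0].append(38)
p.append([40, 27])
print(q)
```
[[4, 6, 38], [9, 9]]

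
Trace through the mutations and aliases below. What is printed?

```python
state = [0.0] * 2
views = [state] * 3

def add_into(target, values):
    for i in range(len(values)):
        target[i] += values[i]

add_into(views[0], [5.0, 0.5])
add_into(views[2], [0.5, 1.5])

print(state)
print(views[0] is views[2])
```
[5.5, 2.0]
True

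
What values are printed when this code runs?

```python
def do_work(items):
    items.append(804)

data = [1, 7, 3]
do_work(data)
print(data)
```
[1, 7, 3, 804]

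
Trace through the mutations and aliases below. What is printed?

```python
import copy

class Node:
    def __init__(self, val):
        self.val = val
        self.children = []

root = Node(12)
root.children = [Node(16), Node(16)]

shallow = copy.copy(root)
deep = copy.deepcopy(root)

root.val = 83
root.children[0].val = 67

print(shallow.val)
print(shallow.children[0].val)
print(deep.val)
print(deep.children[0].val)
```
12
67
12
16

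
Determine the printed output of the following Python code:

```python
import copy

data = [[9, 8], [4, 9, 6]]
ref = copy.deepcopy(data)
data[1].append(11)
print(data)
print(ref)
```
[[9, 8], [4, 9, 6, 11]]
[[9, 8], [4, 9, 6]]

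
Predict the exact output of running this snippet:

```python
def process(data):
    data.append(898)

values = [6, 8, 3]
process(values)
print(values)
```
[6, 8, 3, 898]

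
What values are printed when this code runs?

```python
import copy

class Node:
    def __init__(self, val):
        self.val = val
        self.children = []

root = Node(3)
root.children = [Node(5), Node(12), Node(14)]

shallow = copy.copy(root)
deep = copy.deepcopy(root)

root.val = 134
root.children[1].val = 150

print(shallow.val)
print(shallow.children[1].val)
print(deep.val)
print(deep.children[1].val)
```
3
150
3
12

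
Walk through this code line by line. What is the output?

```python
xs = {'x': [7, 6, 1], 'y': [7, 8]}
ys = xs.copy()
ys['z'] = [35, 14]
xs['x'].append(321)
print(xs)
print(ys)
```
{'x': [7, 6, 1, 321], 'y': [7, 8]}
{'x': [7, 6, 1, 321], 'y': [7, 8], 'z': [35, 14]}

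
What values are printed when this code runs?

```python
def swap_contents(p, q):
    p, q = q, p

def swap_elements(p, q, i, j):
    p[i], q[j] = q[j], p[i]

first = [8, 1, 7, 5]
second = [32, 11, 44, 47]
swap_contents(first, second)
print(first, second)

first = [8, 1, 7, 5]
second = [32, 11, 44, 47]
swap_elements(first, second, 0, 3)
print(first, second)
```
[8, 1, 7, 5] [32, 11, 44, 47]
[47, 1, 7, 5] [32, 11, 44, 8]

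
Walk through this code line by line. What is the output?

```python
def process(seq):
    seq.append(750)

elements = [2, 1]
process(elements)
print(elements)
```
[2, 1, 750]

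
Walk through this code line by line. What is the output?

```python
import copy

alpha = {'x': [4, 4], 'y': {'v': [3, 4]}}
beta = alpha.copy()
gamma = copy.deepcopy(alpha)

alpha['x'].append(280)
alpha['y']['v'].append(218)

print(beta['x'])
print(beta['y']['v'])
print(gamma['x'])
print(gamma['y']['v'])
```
[4, 4, 280]
[3, 4, 218]
[4, 4]
[3, 4]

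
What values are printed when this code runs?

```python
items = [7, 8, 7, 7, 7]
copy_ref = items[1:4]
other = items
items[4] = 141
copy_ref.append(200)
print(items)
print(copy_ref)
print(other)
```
[7, 8, 7, 7, 141]
[8, 7, 7, 200]
[7, 8, 7, 7, 141]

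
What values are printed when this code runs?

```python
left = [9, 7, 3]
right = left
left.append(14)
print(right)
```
[9, 7, 3, 14]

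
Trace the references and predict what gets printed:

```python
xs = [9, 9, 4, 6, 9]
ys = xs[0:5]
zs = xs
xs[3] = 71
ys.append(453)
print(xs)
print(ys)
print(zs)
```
[9, 9, 4, 71, 9]
[9, 9, 4, 6, 9, 453]
[9, 9, 4, 71, 9]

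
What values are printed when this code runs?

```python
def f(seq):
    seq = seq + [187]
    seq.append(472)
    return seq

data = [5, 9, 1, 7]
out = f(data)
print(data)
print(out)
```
[5, 9, 1, 7]
[5, 9, 1, 7, 187, 472]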